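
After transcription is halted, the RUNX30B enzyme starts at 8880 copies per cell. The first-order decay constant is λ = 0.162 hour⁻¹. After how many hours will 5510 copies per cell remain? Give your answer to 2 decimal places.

2.95 hours

t½ = ln 2 / λ = 0.69315 / 0.162 ≈ 4.2787 hours.
Fraction remaining = 5510/8880 ≈ 0.6205.
n = log₂(8880/5510) = ln(1.6116)/ln 2 ≈ 0.68851 half-lives.
t = n × t½ = 0.68851 × 4.2787 ≈ 2.9459 hours.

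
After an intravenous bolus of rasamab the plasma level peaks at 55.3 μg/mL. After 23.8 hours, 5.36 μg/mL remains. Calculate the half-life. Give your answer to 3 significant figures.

A/A₀ = 5.36/55.3 ≈ 0.096926.
n = log₂(10.317) ≈ 3.367 half-lives elapsed in 23.8 hours.
t½ = 23.8/3.367 ≈ 7.0687 hours.

7.07 hours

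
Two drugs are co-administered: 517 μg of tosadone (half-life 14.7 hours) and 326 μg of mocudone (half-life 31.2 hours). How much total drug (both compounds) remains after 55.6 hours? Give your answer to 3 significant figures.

132 μg

tosadone: 517 × (1/2)^(55.6/14.7) = 517 × (1/2)^3.7823 ≈ 37.575 μg.
mocudone: 326 × (1/2)^(55.6/31.2) = 326 × (1/2)^1.7821 ≈ 94.791 μg.
Total = 37.575 + 94.791 ≈ 132.37 μg.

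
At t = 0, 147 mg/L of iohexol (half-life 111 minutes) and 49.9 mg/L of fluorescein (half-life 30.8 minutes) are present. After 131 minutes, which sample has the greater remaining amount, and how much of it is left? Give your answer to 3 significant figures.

iohexol: 147 × (1/2)^1.1802 ≈ 64.871 mg/L.
fluorescein: 49.9 × (1/2)^4.2532 ≈ 2.6167 mg/L.
Iohexol has more remaining, at ≈ 64.871 mg/L.

iohexol, 64.9 mg/L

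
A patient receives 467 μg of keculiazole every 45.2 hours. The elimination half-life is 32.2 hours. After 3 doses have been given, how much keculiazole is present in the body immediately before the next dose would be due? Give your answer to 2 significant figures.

The 3 doses were given 135.6, 90.4, 45.2 hours ago.
Total = 467·(1/2)^(135.6/32.2) + 467·(1/2)^(90.4/32.2) + 467·(1/2)^(45.2/32.2)
      = 25.213 + 66.71 + 176.5 ≈ 268.43 μg.

270 μg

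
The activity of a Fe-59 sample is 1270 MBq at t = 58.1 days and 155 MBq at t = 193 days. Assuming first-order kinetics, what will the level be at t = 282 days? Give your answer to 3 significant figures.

Over Δt = 193 − 58.1 = 134.9 days, the level fell by a factor of 1270/155 ≈ 8.1935.
n = log₂(8.1935) ≈ 3.0345 half-lives, so t½ = 134.9/3.0345 ≈ 44.456 days.
From t = 193 to t = 282: 155 × (1/2)^((282−193)/44.456) ≈ 38.696 MBq.

38.7 MBq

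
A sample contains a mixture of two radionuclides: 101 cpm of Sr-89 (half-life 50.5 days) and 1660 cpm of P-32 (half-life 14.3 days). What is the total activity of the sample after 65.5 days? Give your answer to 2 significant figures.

Sr-89: 101 × (1/2)^(65.5/50.5) = 101 × (1/2)^1.297 ≈ 41.103 cpm.
P-32: 1660 × (1/2)^(65.5/14.3) = 1660 × (1/2)^4.5804 ≈ 69.385 cpm.
Total = 41.103 + 69.385 ≈ 110.49 cpm.

110 cpm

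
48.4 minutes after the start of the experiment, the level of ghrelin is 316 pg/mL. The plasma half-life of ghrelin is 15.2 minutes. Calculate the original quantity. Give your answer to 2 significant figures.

2900 pg/mL

Number of half-lives elapsed: n = 48.4/15.2 ≈ 3.1842.
A₀ = A × 2^n = 316 × 2^3.1842 = 316 × 9.0896 ≈ 2872.3 pg/mL.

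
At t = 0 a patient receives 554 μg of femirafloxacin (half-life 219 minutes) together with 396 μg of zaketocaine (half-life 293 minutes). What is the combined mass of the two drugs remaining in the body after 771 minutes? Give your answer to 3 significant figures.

femirafloxacin: 554 × (1/2)^(771/219) = 554 × (1/2)^3.5205 ≈ 48.275 μg.
zaketocaine: 396 × (1/2)^(771/293) = 396 × (1/2)^2.6314 ≈ 63.909 μg.
Total = 48.275 + 63.909 ≈ 112.18 μg.

112 μg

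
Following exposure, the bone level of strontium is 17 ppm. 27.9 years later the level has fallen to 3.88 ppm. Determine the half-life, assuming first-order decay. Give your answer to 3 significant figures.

13.1 years

A/A₀ = 3.88/17 ≈ 0.22824.
n = log₂(4.3814) ≈ 2.1314 half-lives elapsed in 27.9 years.
t½ = 27.9/2.1314 ≈ 13.09 years.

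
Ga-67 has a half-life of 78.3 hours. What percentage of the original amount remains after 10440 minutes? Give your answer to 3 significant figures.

21.4%

10440 minutes = 174 hours.
n = 174/78.3 ≈ 2.2222 half-lives.
Fraction remaining = (1/2)^2.2222 ≈ 0.21431, i.e. 21.431%.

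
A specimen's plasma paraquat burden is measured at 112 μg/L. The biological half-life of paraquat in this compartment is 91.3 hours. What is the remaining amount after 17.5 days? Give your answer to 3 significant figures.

Convert the elapsed time: 17.5 days = 420 hours.
Number of half-lives: n = 420/91.3 ≈ 4.6002.
Remaining = 112 × (1/2)^4.6002 = 112 × 0.041228 ≈ 4.6176 μg/L.

4.62 μg/L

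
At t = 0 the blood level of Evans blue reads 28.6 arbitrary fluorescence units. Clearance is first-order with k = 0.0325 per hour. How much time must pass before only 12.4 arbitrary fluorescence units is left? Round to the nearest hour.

t½ = ln 2 / k = 0.69315 / 0.0325 ≈ 21.328 hours.
Fraction remaining = 12.4/28.6 ≈ 0.43357.
n = log₂(28.6/12.4) = ln(2.3065)/ln 2 ≈ 1.2057 half-lives.
t = n × t½ = 1.2057 × 21.328 ≈ 25.714 hours.

26 hours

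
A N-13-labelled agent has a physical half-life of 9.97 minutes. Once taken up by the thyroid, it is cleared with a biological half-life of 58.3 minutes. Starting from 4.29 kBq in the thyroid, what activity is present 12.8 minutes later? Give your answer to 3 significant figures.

1/t_eff = 1/t_phys + 1/t_biol = 1/9.97 + 1/58.3 = 0.11745 per minute.
t_eff = 9.97 × 58.3 / (9.97 + 58.3) ≈ 8.514 minutes.
Remaining = 4.29 × (1/2)^(12.8/8.514) = 4.29 × (1/2)^1.5034 ≈ 1.5132 kBq.

1.51 kBq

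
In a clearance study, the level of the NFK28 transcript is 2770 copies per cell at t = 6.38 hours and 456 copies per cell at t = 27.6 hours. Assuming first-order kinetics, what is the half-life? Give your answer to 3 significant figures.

Over Δt = 27.6 − 6.38 = 21.22 hours, the level fell by a factor of 2770/456 ≈ 6.0746.
n = log₂(6.0746) ≈ 2.6028 half-lives, so t½ = 21.22/2.6028 ≈ 8.1528 hours.

8.15 hours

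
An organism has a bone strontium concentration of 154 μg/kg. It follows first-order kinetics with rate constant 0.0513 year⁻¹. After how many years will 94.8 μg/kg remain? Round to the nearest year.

t½ = ln 2 / k = 0.69315 / 0.0513 ≈ 13.512 years.
Fraction remaining = 94.8/154 ≈ 0.61558.
n = log₂(154/94.8) = ln(1.6245)/ln 2 ≈ 0.69997 half-lives.
t = n × t½ = 0.69997 × 13.512 ≈ 9.4578 years.

9 years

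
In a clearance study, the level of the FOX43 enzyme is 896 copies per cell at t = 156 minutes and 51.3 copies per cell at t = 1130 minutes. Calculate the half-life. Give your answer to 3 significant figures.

236 minutes

Over Δt = 1130 − 156 = 974 minutes, the level fell by a factor of 896/51.3 ≈ 17.466.
n = log₂(17.466) ≈ 4.1265 half-lives, so t½ = 974/4.1265 ≈ 236.04 minutes.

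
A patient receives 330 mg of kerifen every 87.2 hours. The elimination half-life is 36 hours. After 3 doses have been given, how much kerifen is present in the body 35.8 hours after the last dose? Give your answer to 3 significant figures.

The 3 doses were given 210.2, 123, 35.8 hours ago.
Total = 330·(1/2)^(210.2/36) + 330·(1/2)^(123/36) + 330·(1/2)^(35.8/36)
      = 5.7655 + 30.903 + 165.64 ≈ 202.3 mg.

202 mg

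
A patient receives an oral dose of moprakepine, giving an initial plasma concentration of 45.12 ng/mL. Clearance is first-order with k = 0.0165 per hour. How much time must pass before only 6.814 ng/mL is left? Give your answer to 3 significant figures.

t½ = ln 2 / k = 0.69315 / 0.0165 ≈ 42.009 hours.
Fraction remaining = 6.814/45.12 ≈ 0.15102.
n = log₂(45.12/6.814) = ln(6.6217)/ln 2 ≈ 2.7272 half-lives.
t = n × t½ = 2.7272 × 42.009 ≈ 114.57 hours.

115 hours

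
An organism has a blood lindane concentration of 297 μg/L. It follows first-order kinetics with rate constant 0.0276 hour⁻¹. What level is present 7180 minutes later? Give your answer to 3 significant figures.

10.9 μg/L

t½ = ln 2 / k = 0.69315 / 0.0276 ≈ 25.114 hours.
Convert the elapsed time: 7180 minutes = 119.667 hours.
Number of half-lives: n = 119.667/25.114 ≈ 4.7649.
Remaining = 297 × (1/2)^4.7649 = 297 × 0.03678 ≈ 10.924 μg/L.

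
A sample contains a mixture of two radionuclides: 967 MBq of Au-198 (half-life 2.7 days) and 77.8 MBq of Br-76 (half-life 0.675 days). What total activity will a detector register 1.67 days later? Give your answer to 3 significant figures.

644 MBq

Au-198: 967 × (1/2)^(1.67/2.7) = 967 × (1/2)^0.61852 ≈ 629.85 MBq.
Br-76: 77.8 × (1/2)^(1.67/0.675) = 77.8 × (1/2)^2.4741 ≈ 14.003 MBq.
Total = 629.85 + 14.003 ≈ 643.85 MBq.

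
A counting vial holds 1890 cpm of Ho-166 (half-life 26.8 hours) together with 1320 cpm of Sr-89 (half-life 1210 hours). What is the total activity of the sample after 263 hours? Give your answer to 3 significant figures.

1140 cpm

Ho-166: 1890 × (1/2)^(263/26.8) = 1890 × (1/2)^9.8134 ≈ 2.1005 cpm.
Sr-89: 1320 × (1/2)^(263/1210) = 1320 × (1/2)^0.21736 ≈ 1135.4 cpm.
Total = 2.1005 + 1135.4 ≈ 1137.5 cpm.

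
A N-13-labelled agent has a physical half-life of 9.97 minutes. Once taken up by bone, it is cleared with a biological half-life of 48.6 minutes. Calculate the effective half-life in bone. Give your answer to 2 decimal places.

1/t_eff = 1/t_phys + 1/t_biol = 1/9.97 + 1/48.6 = 0.12088 per minute.
t_eff = 9.97 × 48.6 / (9.97 + 48.6) ≈ 8.2729 minutes.

8.27 minutes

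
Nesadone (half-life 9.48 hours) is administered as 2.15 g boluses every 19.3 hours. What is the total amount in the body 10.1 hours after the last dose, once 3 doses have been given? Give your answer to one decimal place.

1.3 g

The 3 doses were given 48.7, 29.4, 10.1 hours ago.
Total = 2.15·(1/2)^(48.7/9.48) + 2.15·(1/2)^(29.4/9.48) + 2.15·(1/2)^(10.1/9.48)
      = 0.061095 + 0.25053 + 1.0274 ≈ 1.339 g.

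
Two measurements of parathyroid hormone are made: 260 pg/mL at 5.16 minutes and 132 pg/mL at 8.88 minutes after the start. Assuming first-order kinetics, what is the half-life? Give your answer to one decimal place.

3.8 minutes

Over Δt = 8.88 − 5.16 = 3.72 minutes, the level fell by a factor of 260/132 ≈ 1.9697.
n = log₂(1.9697) ≈ 0.97797 half-lives, so t½ = 3.72/0.97797 ≈ 3.8038 minutes.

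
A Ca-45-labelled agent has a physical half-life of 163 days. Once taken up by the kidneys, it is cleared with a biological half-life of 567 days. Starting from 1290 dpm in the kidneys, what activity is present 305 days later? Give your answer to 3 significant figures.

1/t_eff = 1/t_phys + 1/t_biol = 1/163 + 1/567 = 0.0078986 per day.
t_eff = 163 × 567 / (163 + 567) ≈ 126.6 days.
Remaining = 1290 × (1/2)^(305/126.6) = 1290 × (1/2)^2.4091 ≈ 242.88 dpm.

243 dpm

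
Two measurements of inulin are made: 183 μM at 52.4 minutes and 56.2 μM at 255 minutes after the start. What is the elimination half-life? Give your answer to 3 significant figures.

Over Δt = 255 − 52.4 = 202.6 minutes, the level fell by a factor of 183/56.2 ≈ 3.2562.
n = log₂(3.2562) ≈ 1.7032 half-lives, so t½ = 202.6/1.7032 ≈ 118.95 minutes.

119 minutes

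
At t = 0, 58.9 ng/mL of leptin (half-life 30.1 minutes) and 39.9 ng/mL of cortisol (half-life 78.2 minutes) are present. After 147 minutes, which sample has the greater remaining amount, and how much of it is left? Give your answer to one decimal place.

leptin: 58.9 × (1/2)^4.8837 ≈ 1.9951 ng/mL.
cortisol: 39.9 × (1/2)^1.8798 ≈ 10.842 ng/mL.
Cortisol has more remaining, at ≈ 10.842 ng/mL.

cortisol, 10.8 ng/mL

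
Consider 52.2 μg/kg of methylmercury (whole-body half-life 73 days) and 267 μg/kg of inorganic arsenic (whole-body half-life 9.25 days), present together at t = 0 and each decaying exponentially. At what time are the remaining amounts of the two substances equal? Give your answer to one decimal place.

Set 52.2·(1/2)^(t/73) = 267·(1/2)^(t/9.25).
Taking log₂: log₂(52.2/267) = t·(1/73 − 1/9.25).
log₂(0.19551) = -2.3547; 1/73 − 1/9.25 = -0.094409.
t = -2.3547 / -0.094409 ≈ 24.942 days.

24.9 days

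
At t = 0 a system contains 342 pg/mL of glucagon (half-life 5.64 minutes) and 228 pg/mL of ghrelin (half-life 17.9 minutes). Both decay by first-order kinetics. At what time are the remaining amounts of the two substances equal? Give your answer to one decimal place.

4.8 minutes

Set 342·(1/2)^(t/5.64) = 228·(1/2)^(t/17.9).
Taking log₂: log₂(342/228) = t·(1/5.64 − 1/17.9).
log₂(1.5) = 0.58496; 1/5.64 − 1/17.9 = 0.12144.
t = 0.58496 / 0.12144 ≈ 4.8169 minutes.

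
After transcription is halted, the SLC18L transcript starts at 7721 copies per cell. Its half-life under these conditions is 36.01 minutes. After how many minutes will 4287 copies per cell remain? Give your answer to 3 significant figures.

30.6 minutes

Fraction remaining = 4287/7721 ≈ 0.55524.
n = log₂(7721/4287) = ln(1.801)/ln 2 ≈ 0.84882 half-lives.
t = n × t½ = 0.84882 × 36.01 ≈ 30.566 minutes.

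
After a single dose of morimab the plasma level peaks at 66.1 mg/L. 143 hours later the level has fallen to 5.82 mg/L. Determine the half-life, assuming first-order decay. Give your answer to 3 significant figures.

A/A₀ = 5.82/66.1 ≈ 0.088048.
n = log₂(11.357) ≈ 3.5056 half-lives elapsed in 143 hours.
t½ = 143/3.5056 ≈ 40.792 hours.

40.8 hours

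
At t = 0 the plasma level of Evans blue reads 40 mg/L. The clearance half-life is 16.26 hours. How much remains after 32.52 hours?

10 mg/L

Elapsed time is 2 half-lives (32.52/16.26).
Each half-life halves the amount: 40 × (1/2)^2 = 40/4 = 10 mg/L.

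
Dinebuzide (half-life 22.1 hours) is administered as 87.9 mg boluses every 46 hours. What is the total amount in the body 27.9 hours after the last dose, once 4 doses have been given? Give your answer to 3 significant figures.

The 4 doses were given 165.9, 119.9, 73.9, 27.9 hours ago.
Total = 87.9·(1/2)^(165.9/22.1) + 87.9·(1/2)^(119.9/22.1) + 87.9·(1/2)^(73.9/22.1) + 87.9·(1/2)^(27.9/22.1)
      = 0.4833 + 2.0455 + 8.6572 + 36.64 ≈ 47.826 mg.

47.8 mg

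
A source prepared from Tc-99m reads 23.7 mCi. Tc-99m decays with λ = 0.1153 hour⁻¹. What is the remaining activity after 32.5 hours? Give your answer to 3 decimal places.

0.559 mCi

t½ = ln 2 / λ = 0.69315 / 0.1153 ≈ 6.0117 hours.
Number of half-lives: n = 32.5/6.0117 ≈ 5.4061.
Remaining = 23.7 × (1/2)^5.4061 = 23.7 × 0.023583 ≈ 0.55891 mCi.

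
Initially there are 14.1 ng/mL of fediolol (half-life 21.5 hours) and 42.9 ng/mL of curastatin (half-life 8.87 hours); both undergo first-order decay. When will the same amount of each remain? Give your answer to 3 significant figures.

Set 14.1·(1/2)^(t/21.5) = 42.9·(1/2)^(t/8.87).
Taking log₂: log₂(14.1/42.9) = t·(1/21.5 − 1/8.87).
log₂(0.32867) = -1.6053; 1/21.5 − 1/8.87 = -0.066228.
t = -1.6053 / -0.066228 ≈ 24.239 hours.

24.2 hours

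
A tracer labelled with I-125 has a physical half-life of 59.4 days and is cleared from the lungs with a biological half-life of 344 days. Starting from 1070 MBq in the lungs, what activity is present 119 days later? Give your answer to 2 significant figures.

210 MBq

1/t_eff = 1/t_phys + 1/t_biol = 1/59.4 + 1/344 = 0.019742 per day.
t_eff = 59.4 × 344 / (59.4 + 344) ≈ 50.653 days.
Remaining = 1070 × (1/2)^(119/50.653) = 1070 × (1/2)^2.3493 ≈ 209.98 MBq.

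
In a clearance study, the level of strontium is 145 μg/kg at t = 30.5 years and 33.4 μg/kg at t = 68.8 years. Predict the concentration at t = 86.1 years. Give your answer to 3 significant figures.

Over Δt = 68.8 − 30.5 = 38.3 years, the level fell by a factor of 145/33.4 ≈ 4.3413.
n = log₂(4.3413) ≈ 2.1181 half-lives, so t½ = 38.3/2.1181 ≈ 18.082 years.
From t = 68.8 to t = 86.1: 33.4 × (1/2)^((86.1−68.8)/18.082) ≈ 17.208 μg/kg.

17.2 μg/kg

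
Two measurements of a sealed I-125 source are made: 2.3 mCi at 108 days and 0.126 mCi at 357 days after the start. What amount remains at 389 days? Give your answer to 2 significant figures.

Over Δt = 357 − 108 = 249 days, the level fell by a factor of 2.3/0.126 ≈ 18.254.
n = log₂(18.254) ≈ 4.1901 half-lives, so t½ = 249/4.1901 ≈ 59.425 days.
From t = 357 to t = 389: 0.126 × (1/2)^((389−357)/59.425) ≈ 0.08675 mCi.

0.087 mCi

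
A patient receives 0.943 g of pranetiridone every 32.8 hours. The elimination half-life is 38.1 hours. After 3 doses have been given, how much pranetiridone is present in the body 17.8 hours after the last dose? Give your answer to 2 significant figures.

1.3 g

The 3 doses were given 83.4, 50.6, 17.8 hours ago.
Total = 0.943·(1/2)^(83.4/38.1) + 0.943·(1/2)^(50.6/38.1) + 0.943·(1/2)^(17.8/38.1)
      = 0.20681 + 0.37559 + 0.68214 ≈ 1.2645 g.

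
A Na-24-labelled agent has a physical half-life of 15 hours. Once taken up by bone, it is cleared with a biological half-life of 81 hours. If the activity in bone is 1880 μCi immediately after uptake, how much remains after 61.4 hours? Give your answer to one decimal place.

65.1 μCi

1/t_eff = 1/t_phys + 1/t_biol = 1/15 + 1/81 = 0.079012 per hour.
t_eff = 15 × 81 / (15 + 81) ≈ 12.656 hours.
Remaining = 1880 × (1/2)^(61.4/12.656) = 1880 × (1/2)^4.8514 ≈ 65.126 μCi.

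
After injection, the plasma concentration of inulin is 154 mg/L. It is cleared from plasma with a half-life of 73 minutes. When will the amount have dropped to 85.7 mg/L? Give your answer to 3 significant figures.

Fraction remaining = 85.7/154 ≈ 0.55649.
n = log₂(154/85.7) = ln(1.797)/ln 2 ≈ 0.84556 half-lives.
t = n × t½ = 0.84556 × 73 ≈ 61.726 minutes.

61.7 minutes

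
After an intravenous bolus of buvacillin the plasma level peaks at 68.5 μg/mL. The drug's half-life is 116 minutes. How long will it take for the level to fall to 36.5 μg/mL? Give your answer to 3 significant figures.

Fraction remaining = 36.5/68.5 ≈ 0.53285.
n = log₂(68.5/36.5) = ln(1.8767)/ln 2 ≈ 0.90821 half-lives.
t = n × t½ = 0.90821 × 116 ≈ 105.35 minutes.

105 minutes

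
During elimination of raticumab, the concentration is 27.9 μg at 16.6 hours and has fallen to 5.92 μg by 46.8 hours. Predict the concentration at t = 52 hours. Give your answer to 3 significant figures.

4.53 μg

Over Δt = 46.8 − 16.6 = 30.2 hours, the level fell by a factor of 27.9/5.92 ≈ 4.7128.
n = log₂(4.7128) ≈ 2.2366 half-lives, so t½ = 30.2/2.2366 ≈ 13.503 hours.
From t = 46.8 to t = 52: 5.92 × (1/2)^((52−46.8)/13.503) ≈ 4.5331 μg.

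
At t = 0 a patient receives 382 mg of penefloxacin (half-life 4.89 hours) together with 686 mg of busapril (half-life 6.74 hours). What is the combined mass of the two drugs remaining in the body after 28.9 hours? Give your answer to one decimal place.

penefloxacin: 382 × (1/2)^(28.9/4.89) = 382 × (1/2)^5.91 ≈ 6.3529 mg.
busapril: 686 × (1/2)^(28.9/6.74) = 686 × (1/2)^4.2878 ≈ 35.12 mg.
Total = 6.3529 + 35.12 ≈ 41.473 mg.

41.5 mg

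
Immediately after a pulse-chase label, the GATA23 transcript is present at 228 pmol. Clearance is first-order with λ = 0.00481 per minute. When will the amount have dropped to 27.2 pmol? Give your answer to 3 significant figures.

t½ = ln 2 / λ = 0.69315 / 0.00481 ≈ 144.11 minutes.
Fraction remaining = 27.2/228 ≈ 0.1193.
n = log₂(228/27.2) = ln(8.3824)/ln 2 ≈ 3.0674 half-lives.
t = n × t½ = 3.0674 × 144.11 ≈ 442.02 minutes.

442 minutes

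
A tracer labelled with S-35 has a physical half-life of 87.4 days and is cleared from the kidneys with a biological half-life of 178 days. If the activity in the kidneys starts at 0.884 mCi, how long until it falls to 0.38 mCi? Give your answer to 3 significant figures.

1/t_eff = 1/t_phys + 1/t_biol = 1/87.4 + 1/178 = 0.01706 per day.
t_eff = 87.4 × 178 / (87.4 + 178) ≈ 58.618 days.
n = log₂(0.884/0.38) ≈ 1.218; t = 1.218 × 58.618 ≈ 71.399 days.

71.4 days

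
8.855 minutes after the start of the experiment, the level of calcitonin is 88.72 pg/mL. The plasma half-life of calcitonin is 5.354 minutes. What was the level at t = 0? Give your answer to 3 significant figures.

Number of half-lives elapsed: n = 8.855/5.354 ≈ 1.6539.
A₀ = A × 2^n = 88.72 × 2^1.6539 = 88.72 × 3.1468 ≈ 279.19 pg/mL.

279 pg/mL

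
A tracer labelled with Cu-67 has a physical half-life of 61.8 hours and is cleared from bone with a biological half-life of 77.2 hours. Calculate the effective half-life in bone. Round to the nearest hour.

1/t_eff = 1/t_phys + 1/t_biol = 1/61.8 + 1/77.2 = 0.029135 per hour.
t_eff = 61.8 × 77.2 / (61.8 + 77.2) ≈ 34.323 hours.

34 hours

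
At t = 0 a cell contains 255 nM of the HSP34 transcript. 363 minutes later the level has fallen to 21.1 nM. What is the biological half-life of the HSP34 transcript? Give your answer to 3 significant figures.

101 minutes

A/A₀ = 21.1/255 ≈ 0.082745.
n = log₂(12.085) ≈ 3.5952 half-lives elapsed in 363 minutes.
t½ = 363/3.5952 ≈ 100.97 minutes.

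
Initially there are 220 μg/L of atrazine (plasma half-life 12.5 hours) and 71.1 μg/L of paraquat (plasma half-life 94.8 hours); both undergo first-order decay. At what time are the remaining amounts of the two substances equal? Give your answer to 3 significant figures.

23.5 hours

Set 220·(1/2)^(t/12.5) = 71.1·(1/2)^(t/94.8).
Taking log₂: log₂(220/71.1) = t·(1/12.5 − 1/94.8).
log₂(3.0942) = 1.6296; 1/12.5 − 1/94.8 = 0.069451.
t = 1.6296 / 0.069451 ≈ 23.464 hours.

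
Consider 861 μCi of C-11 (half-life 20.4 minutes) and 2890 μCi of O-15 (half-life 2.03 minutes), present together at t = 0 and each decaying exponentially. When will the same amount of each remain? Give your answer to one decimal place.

Set 861·(1/2)^(t/20.4) = 2890·(1/2)^(t/2.03).
Taking log₂: log₂(861/2890) = t·(1/20.4 − 1/2.03).
log₂(0.29792) = -1.747; 1/20.4 − 1/2.03 = -0.44359.
t = -1.747 / -0.44359 ≈ 3.9383 minutes.

3.9 minutes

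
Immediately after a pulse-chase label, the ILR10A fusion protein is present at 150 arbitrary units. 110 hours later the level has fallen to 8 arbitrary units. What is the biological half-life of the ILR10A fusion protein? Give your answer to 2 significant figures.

A/A₀ = 8/150 ≈ 0.053333.
n = log₂(18.75) ≈ 4.2288 half-lives elapsed in 110 hours.
t½ = 110/4.2288 ≈ 26.012 hours.

26 hours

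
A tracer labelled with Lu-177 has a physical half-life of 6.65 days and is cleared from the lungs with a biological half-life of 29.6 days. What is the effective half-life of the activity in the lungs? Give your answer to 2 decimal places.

5.43 days

1/t_eff = 1/t_phys + 1/t_biol = 1/6.65 + 1/29.6 = 0.18416 per day.
t_eff = 6.65 × 29.6 / (6.65 + 29.6) ≈ 5.4301 days.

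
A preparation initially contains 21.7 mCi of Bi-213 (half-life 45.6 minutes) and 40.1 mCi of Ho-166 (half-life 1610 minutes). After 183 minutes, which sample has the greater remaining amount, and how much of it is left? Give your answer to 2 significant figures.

Ho-166, 37 mCi

Bi-213: 21.7 × (1/2)^4.0132 ≈ 1.3439 mCi.
Ho-166: 40.1 × (1/2)^0.11366 ≈ 37.062 mCi.
Ho-166 has more remaining, at ≈ 37.062 mCi.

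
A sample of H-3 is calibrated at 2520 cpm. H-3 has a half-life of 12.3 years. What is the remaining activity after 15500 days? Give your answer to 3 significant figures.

Convert the elapsed time: 15500 days = 42.4658 years.
Number of half-lives: n = 42.4658/12.3 ≈ 3.4525.
Remaining = 2520 × (1/2)^3.4525 = 2520 × 0.091347 ≈ 230.19 cpm.

230 cpm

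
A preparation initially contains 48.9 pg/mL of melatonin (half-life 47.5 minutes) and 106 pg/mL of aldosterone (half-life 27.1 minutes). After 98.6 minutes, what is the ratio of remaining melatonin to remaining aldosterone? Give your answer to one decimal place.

1.4

melatonin: 48.9 × (1/2)^(98.6/47.5) = 48.9 × (1/2)^2.0758 ≈ 11.599 pg/mL.
aldosterone: 106 × (1/2)^(98.6/27.1) = 106 × (1/2)^3.6384 ≈ 8.5123 pg/mL.
Ratio ≈ 11.599 / 8.5123 ≈ 1.3627.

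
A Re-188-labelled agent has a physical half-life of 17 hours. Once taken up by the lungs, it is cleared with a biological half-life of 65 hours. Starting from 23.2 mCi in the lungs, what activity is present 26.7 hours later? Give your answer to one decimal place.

1/t_eff = 1/t_phys + 1/t_biol = 1/17 + 1/65 = 0.074208 per hour.
t_eff = 17 × 65 / (17 + 65) ≈ 13.476 hours.
Remaining = 23.2 × (1/2)^(26.7/13.476) = 23.2 × (1/2)^1.9814 ≈ 5.8754 mCi.

5.9 mCi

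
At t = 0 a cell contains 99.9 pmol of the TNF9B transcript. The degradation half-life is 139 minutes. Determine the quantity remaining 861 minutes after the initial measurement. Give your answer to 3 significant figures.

Number of half-lives: n = 861/139 ≈ 6.1942.
Remaining = 99.9 × (1/2)^6.1942 = 99.9 × 0.013657 ≈ 1.3643 pmol.

1.36 pmol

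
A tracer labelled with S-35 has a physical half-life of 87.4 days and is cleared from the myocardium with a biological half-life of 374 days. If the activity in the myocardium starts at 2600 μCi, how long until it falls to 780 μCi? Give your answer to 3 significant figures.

123 days

1/t_eff = 1/t_phys + 1/t_biol = 1/87.4 + 1/374 = 0.014115 per day.
t_eff = 87.4 × 374 / (87.4 + 374) ≈ 70.844 days.
n = log₂(2600/780) ≈ 1.737; t = 1.737 × 70.844 ≈ 123.05 days.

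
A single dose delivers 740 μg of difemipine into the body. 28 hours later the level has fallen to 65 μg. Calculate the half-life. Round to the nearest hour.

A/A₀ = 65/740 ≈ 0.087838.
n = log₂(11.385) ≈ 3.509 half-lives elapsed in 28 hours.
t½ = 28/3.509 ≈ 7.9795 hours.

8 hours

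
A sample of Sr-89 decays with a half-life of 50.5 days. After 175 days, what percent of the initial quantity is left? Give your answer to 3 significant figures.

n = 175/50.5 ≈ 3.4653 half-lives.
Fraction remaining = (1/2)^3.4653 ≈ 0.090537, i.e. 9.0537%.

9.05%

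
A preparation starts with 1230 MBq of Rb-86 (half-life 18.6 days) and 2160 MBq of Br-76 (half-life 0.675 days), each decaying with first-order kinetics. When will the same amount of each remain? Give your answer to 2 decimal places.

0.57 days

Set 1230·(1/2)^(t/18.6) = 2160·(1/2)^(t/0.675).
Taking log₂: log₂(1230/2160) = t·(1/18.6 − 1/0.675).
log₂(0.56944) = -0.81237; 1/18.6 − 1/0.675 = -1.4277.
t = -0.81237 / -1.4277 ≈ 0.569 days.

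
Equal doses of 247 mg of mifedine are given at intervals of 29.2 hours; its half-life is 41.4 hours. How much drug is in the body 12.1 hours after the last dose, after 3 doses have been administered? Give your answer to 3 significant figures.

401 mg

The 3 doses were given 70.5, 41.3, 12.1 hours ago.
Total = 247·(1/2)^(70.5/41.4) + 247·(1/2)^(41.3/41.4) + 247·(1/2)^(12.1/41.4)
      = 75.871 + 123.71 + 201.7 ≈ 401.28 mg.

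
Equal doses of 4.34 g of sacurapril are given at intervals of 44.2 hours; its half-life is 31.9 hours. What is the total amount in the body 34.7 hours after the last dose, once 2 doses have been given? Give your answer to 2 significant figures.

2.8 g

The 2 doses were given 78.9, 34.7 hours ago.
Total = 4.34·(1/2)^(78.9/31.9) + 4.34·(1/2)^(34.7/31.9)
      = 0.78151 + 2.0419 ≈ 2.8234 g.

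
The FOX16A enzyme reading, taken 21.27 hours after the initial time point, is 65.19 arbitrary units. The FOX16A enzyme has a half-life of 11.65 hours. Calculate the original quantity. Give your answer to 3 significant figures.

Number of half-lives elapsed: n = 21.27/11.65 ≈ 1.8258.
A₀ = A × 2^n = 65.19 × 2^1.8258 = 65.19 × 3.5449 ≈ 231.09 arbitrary units.

231 arbitrary units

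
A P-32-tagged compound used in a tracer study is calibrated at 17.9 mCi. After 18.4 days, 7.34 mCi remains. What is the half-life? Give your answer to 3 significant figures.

14.3 days

A/A₀ = 7.34/17.9 ≈ 0.41006.
n = log₂(2.4387) ≈ 1.2861 half-lives elapsed in 18.4 days.
t½ = 18.4/1.2861 ≈ 14.307 days.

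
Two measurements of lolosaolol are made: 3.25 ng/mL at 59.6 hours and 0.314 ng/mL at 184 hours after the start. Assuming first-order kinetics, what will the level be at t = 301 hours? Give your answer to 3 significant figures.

0.0349 ng/mL

Over Δt = 184 − 59.6 = 124.4 hours, the level fell by a factor of 3.25/0.314 ≈ 10.35.
n = log₂(10.35) ≈ 3.3716 half-lives, so t½ = 124.4/3.3716 ≈ 36.896 hours.
From t = 184 to t = 301: 0.314 × (1/2)^((301−184)/36.896) ≈ 0.034862 ng/mL.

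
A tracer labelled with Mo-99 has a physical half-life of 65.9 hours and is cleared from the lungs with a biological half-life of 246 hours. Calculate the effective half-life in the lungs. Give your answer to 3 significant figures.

52.0 hours

1/t_eff = 1/t_phys + 1/t_biol = 1/65.9 + 1/246 = 0.01924 per hour.
t_eff = 65.9 × 246 / (65.9 + 246) ≈ 51.976 hours.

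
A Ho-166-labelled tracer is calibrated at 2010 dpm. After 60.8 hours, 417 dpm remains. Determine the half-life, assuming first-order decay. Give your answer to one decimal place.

26.8 hours

A/A₀ = 417/2010 ≈ 0.20746.
n = log₂(4.8201) ≈ 2.2691 half-lives elapsed in 60.8 hours.
t½ = 60.8/2.2691 ≈ 26.795 hours.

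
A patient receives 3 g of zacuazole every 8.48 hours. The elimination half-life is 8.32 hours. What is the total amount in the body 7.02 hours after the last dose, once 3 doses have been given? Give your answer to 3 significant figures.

The 3 doses were given 23.98, 15.5, 7.02 hours ago.
Total = 3·(1/2)^(23.98/8.32) + 3·(1/2)^(15.5/8.32) + 3·(1/2)^(7.02/8.32)
      = 0.4069 + 0.82472 + 1.6716 ≈ 2.9032 g.

2.90 g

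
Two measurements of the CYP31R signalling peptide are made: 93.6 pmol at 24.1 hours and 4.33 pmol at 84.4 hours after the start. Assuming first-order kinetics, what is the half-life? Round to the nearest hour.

14 hours

Over Δt = 84.4 − 24.1 = 60.3 hours, the level fell by a factor of 93.6/4.33 ≈ 21.617.
n = log₂(21.617) ≈ 4.4341 half-lives, so t½ = 60.3/4.4341 ≈ 13.599 hours.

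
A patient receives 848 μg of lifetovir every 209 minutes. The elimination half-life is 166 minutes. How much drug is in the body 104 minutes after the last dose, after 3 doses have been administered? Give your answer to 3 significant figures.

The 3 doses were given 522, 313, 104 minutes ago.
Total = 848·(1/2)^(522/166) + 848·(1/2)^(313/166) + 848·(1/2)^(104/166)
      = 95.892 + 229.5 + 549.29 ≈ 874.68 μg.

875 μg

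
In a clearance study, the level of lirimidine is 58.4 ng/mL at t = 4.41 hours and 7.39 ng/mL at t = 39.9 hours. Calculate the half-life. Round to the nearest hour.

12 hours

Over Δt = 39.9 − 4.41 = 35.49 hours, the level fell by a factor of 58.4/7.39 ≈ 7.9026.
n = log₂(7.9026) ≈ 2.9823 half-lives, so t½ = 35.49/2.9823 ≈ 11.9 hours.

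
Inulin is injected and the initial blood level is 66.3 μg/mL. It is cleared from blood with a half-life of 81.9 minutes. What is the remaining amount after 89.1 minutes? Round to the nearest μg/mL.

Number of half-lives: n = 89.1/81.9 ≈ 1.0879.
Remaining = 66.3 × (1/2)^1.0879 = 66.3 × 0.47044 ≈ 31.19 μg/mL.

31 μg/mL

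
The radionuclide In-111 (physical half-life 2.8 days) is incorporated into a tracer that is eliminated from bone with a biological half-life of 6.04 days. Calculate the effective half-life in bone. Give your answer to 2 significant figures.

1/t_eff = 1/t_phys + 1/t_biol = 1/2.8 + 1/6.04 = 0.52271 per day.
t_eff = 2.8 × 6.04 / (2.8 + 6.04) ≈ 1.9131 days.

1.9 days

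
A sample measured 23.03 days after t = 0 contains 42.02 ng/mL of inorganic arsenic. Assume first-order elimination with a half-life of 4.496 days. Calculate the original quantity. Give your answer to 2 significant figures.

1500 ng/mL

Number of half-lives elapsed: n = 23.03/4.496 ≈ 5.1223.
A₀ = A × 2^n = 42.02 × 2^5.1223 = 42.02 × 34.832 ≈ 1463.6 ng/mL.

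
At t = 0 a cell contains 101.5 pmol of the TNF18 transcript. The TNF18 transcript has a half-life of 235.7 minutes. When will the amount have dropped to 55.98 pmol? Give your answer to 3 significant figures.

202 minutes

Fraction remaining = 55.98/101.5 ≈ 0.55153.
n = log₂(101.5/55.98) = ln(1.8131)/ln 2 ≈ 0.8585 half-lives.
t = n × t½ = 0.8585 × 235.7 ≈ 202.35 minutes.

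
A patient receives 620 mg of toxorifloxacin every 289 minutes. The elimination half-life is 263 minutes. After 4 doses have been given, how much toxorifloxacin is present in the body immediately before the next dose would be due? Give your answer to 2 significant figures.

The 4 doses were given 1156, 867, 578, 289 minutes ago.
Total = 620·(1/2)^(1156/263) + 620·(1/2)^(867/263) + 620·(1/2)^(578/263) + 620·(1/2)^(289/263)
      = 29.46 + 63.099 + 135.15 + 289.47 ≈ 517.18 mg.

520 mg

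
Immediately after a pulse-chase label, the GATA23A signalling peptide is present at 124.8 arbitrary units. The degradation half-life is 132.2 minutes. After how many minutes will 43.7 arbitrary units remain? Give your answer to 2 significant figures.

200 minutes

Fraction remaining = 43.7/124.8 ≈ 0.35016.
n = log₂(124.8/43.7) = ln(2.8558)/ln 2 ≈ 1.5139 half-lives.
t = n × t½ = 1.5139 × 132.2 ≈ 200.14 minutes.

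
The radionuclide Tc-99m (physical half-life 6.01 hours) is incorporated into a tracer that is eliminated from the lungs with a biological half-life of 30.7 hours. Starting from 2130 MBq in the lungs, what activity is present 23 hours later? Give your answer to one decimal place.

89.3 MBq

1/t_eff = 1/t_phys + 1/t_biol = 1/6.01 + 1/30.7 = 0.19896 per hour.
t_eff = 6.01 × 30.7 / (6.01 + 30.7) ≈ 5.0261 hours.
Remaining = 2130 × (1/2)^(23/5.0261) = 2130 × (1/2)^4.5761 ≈ 89.294 MBq.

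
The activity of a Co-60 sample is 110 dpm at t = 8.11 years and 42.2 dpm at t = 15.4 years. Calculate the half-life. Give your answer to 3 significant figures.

5.27 years

Over Δt = 15.4 − 8.11 = 7.29 years, the level fell by a factor of 110/42.2 ≈ 2.6066.
n = log₂(2.6066) ≈ 1.3822 half-lives, so t½ = 7.29/1.3822 ≈ 5.2742 years.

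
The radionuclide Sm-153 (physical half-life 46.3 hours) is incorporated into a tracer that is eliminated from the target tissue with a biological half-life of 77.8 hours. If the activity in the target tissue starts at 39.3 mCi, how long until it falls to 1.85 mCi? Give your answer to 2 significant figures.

1/t_eff = 1/t_phys + 1/t_biol = 1/46.3 + 1/77.8 = 0.034452 per hour.
t_eff = 46.3 × 77.8 / (46.3 + 77.8) ≈ 29.026 hours.
n = log₂(39.3/1.85) ≈ 4.4089; t = 4.4089 × 29.026 ≈ 127.97 hours.

130 hours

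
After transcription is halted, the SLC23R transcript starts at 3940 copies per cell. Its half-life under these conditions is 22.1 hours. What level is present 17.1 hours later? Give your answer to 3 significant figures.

Number of half-lives: n = 17.1/22.1 ≈ 0.77376.
Remaining = 3940 × (1/2)^0.77376 = 3940 × 0.58489 ≈ 2304.5 copies per cell.

2300 copies per cell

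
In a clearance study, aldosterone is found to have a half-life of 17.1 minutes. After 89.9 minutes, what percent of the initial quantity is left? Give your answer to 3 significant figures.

n = 89.9/17.1 ≈ 5.2573 half-lives.
Fraction remaining = (1/2)^5.2573 ≈ 0.026145, i.e. 2.6145%.

2.61%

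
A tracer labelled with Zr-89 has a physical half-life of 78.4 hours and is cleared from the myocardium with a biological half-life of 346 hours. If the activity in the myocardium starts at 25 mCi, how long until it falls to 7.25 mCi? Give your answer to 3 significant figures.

114 hours

1/t_eff = 1/t_phys + 1/t_biol = 1/78.4 + 1/346 = 0.015645 per hour.
t_eff = 78.4 × 346 / (78.4 + 346) ≈ 63.917 hours.
n = log₂(25/7.25) ≈ 1.7859; t = 1.7859 × 63.917 ≈ 114.15 hours.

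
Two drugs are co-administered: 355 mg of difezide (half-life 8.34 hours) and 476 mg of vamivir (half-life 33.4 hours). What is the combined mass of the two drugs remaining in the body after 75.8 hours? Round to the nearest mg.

99 mg

difezide: 355 × (1/2)^(75.8/8.34) = 355 × (1/2)^9.0887 ≈ 0.652 mg.
vamivir: 476 × (1/2)^(75.8/33.4) = 476 × (1/2)^2.2695 ≈ 98.726 mg.
Total = 0.652 + 98.726 ≈ 99.378 mg.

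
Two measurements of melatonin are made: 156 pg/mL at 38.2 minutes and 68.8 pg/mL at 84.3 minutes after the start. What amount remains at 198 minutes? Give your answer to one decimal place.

Over Δt = 84.3 − 38.2 = 46.1 minutes, the level fell by a factor of 156/68.8 ≈ 2.2674.
n = log₂(2.2674) ≈ 1.1811 half-lives, so t½ = 46.1/1.1811 ≈ 39.033 minutes.
From t = 84.3 to t = 198: 68.8 × (1/2)^((198−84.3)/39.033) ≈ 9.1349 pg/mL.

9.1 pg/mL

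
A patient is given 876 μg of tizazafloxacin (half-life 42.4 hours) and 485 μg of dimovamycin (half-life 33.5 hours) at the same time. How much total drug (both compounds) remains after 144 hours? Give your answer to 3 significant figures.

108 μg

tizazafloxacin: 876 × (1/2)^(144/42.4) = 876 × (1/2)^3.3962 ≈ 83.203 μg.
dimovamycin: 485 × (1/2)^(144/33.5) = 485 × (1/2)^4.2985 ≈ 24.647 μg.
Total = 83.203 + 24.647 ≈ 107.85 μg.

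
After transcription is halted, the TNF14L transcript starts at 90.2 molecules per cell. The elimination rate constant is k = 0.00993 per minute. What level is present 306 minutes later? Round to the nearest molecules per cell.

t½ = ln 2 / k = 0.69315 / 0.00993 ≈ 69.803 minutes.
Number of half-lives: n = 306/69.803 ≈ 4.3837.
Remaining = 90.2 × (1/2)^4.3837 = 90.2 × 0.047903 ≈ 4.3208 molecules per cell.

4 molecules per cell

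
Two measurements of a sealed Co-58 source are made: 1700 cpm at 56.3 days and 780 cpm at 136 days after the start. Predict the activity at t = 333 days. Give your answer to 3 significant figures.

114 cpm

Over Δt = 136 − 56.3 = 79.7 days, the level fell by a factor of 1700/780 ≈ 2.1795.
n = log₂(2.1795) ≈ 1.124 half-lives, so t½ = 79.7/1.124 ≈ 70.908 days.
From t = 136 to t = 333: 780 × (1/2)^((333−136)/70.908) ≈ 113.7 cpm.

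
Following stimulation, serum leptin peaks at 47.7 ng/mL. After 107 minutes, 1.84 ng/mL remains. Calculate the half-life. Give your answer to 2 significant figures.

23 minutes

A/A₀ = 1.84/47.7 ≈ 0.038574.
n = log₂(25.924) ≈ 4.6962 half-lives elapsed in 107 minutes.
t½ = 107/4.6962 ≈ 22.784 minutes.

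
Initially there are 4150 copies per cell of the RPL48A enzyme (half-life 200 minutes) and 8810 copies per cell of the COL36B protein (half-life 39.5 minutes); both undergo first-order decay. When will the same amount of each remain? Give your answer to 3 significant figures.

Set 4150·(1/2)^(t/200) = 8810·(1/2)^(t/39.5).
Taking log₂: log₂(4150/8810) = t·(1/200 − 1/39.5).
log₂(0.47106) = -1.086; 1/200 − 1/39.5 = -0.020316.
t = -1.086 / -0.020316 ≈ 53.456 minutes.

53.5 minutes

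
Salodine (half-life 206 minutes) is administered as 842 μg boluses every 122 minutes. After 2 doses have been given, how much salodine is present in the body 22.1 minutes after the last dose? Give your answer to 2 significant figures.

The 2 doses were given 144.1, 22.1 minutes ago.
Total = 842·(1/2)^(144.1/206) + 842·(1/2)^(22.1/206)
      = 518.49 + 781.66 ≈ 1300.1 μg.

1300 μg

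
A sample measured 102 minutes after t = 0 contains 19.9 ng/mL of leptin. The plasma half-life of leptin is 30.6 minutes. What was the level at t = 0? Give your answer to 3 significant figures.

201 ng/mL

Number of half-lives elapsed: n = 102/30.6 ≈ 3.3333.
A₀ = A × 2^n = 19.9 × 2^3.3333 = 19.9 × 10.079 ≈ 200.58 ng/mL.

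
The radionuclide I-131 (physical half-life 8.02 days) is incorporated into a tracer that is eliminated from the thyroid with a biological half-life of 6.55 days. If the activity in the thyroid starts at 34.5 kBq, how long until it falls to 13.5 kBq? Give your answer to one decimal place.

4.9 days

1/t_eff = 1/t_phys + 1/t_biol = 1/8.02 + 1/6.55 = 0.27736 per day.
t_eff = 8.02 × 6.55 / (8.02 + 6.55) ≈ 3.6054 days.
n = log₂(34.5/13.5) ≈ 1.3536; t = 1.3536 × 3.6054 ≈ 4.8804 days.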